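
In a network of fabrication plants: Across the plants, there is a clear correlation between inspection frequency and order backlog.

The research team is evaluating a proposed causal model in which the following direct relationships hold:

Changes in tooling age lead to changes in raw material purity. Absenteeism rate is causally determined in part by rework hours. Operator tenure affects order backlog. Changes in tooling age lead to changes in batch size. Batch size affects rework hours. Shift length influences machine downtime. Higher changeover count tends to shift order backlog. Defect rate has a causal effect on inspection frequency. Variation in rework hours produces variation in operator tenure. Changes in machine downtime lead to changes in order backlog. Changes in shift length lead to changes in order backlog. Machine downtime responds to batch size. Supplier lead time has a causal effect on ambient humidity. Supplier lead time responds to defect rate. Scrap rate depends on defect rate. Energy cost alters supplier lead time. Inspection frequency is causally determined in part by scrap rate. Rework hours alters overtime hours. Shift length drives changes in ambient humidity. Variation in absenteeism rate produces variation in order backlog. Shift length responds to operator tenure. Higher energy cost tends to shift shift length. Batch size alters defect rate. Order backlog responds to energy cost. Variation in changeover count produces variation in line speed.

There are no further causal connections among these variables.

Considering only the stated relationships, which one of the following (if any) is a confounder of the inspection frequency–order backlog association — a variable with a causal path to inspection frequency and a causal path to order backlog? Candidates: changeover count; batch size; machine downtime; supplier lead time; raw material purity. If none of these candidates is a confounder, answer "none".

Batch size causes inspection frequency (batch size → defect rate → inspection frequency) and also causes order backlog (batch size → machine downtime → order backlog); it is a common cause of both.
Each of the other candidates lacks a causal path to at least one of inspection frequency and order backlog, so they do not confound the relationship.

batch size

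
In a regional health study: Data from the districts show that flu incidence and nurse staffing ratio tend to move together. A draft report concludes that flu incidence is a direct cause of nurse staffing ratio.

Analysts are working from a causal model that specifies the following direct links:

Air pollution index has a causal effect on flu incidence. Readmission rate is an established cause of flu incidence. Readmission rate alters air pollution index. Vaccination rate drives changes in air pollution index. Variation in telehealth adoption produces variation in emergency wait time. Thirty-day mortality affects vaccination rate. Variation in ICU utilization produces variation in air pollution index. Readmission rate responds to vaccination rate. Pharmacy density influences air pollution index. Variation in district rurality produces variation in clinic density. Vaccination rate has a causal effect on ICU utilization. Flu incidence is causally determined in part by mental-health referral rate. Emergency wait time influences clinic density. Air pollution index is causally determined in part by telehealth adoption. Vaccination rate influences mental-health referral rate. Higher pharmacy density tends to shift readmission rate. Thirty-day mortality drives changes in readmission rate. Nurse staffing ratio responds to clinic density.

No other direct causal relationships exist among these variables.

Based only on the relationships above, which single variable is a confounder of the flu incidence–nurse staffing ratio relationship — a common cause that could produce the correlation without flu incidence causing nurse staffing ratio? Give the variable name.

Telehealth adoption has a causal path to flu incidence (telehealth adoption → air pollution index → flu incidence) and a separate causal path to nurse staffing ratio (telehealth adoption → emergency wait time → clinic density → nurse staffing ratio), so it is a common cause of both.
No stated relationship gives flu incidence a causal route to nurse staffing ratio, so the correlation is explained by the shared upstream cause rather than a direct effect.

telehealth adoption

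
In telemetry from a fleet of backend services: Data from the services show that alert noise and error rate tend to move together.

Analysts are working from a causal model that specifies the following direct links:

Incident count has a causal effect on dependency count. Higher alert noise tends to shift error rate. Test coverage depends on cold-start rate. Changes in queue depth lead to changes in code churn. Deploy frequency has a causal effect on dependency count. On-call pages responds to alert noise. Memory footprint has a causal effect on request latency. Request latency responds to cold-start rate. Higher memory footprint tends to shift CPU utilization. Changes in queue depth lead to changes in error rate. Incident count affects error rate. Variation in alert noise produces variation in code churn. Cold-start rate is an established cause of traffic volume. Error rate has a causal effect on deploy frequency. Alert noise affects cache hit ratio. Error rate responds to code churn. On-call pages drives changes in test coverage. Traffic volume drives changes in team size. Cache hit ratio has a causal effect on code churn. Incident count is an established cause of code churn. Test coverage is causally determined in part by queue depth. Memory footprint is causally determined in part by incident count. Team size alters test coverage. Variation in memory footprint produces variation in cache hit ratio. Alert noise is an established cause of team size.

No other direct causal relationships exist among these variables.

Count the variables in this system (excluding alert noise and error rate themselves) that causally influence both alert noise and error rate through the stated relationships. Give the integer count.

No listed variable has a causal path to both alert noise and error rate, so there are no common causes.

0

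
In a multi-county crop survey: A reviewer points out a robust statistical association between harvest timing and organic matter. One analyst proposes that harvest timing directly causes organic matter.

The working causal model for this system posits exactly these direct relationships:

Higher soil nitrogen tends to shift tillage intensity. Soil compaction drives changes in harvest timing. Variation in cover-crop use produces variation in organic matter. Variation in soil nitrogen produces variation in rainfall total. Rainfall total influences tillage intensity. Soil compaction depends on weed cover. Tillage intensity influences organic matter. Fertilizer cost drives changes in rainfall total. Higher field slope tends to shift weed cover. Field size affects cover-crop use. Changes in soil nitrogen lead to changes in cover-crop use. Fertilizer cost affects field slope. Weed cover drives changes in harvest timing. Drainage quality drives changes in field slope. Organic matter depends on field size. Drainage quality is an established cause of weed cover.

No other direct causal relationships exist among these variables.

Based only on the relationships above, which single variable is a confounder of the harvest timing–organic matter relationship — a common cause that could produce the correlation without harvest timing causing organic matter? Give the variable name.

fertilizer cost

Fertilizer cost has a causal path to harvest timing (fertilizer cost → field slope → weed cover → harvest timing) and a separate causal path to organic matter (fertilizer cost → rainfall total → tillage intensity → organic matter), so it is a common cause of both.
No stated relationship gives harvest timing a causal route to organic matter, so the correlation is explained by the shared upstream cause rather than a direct effect.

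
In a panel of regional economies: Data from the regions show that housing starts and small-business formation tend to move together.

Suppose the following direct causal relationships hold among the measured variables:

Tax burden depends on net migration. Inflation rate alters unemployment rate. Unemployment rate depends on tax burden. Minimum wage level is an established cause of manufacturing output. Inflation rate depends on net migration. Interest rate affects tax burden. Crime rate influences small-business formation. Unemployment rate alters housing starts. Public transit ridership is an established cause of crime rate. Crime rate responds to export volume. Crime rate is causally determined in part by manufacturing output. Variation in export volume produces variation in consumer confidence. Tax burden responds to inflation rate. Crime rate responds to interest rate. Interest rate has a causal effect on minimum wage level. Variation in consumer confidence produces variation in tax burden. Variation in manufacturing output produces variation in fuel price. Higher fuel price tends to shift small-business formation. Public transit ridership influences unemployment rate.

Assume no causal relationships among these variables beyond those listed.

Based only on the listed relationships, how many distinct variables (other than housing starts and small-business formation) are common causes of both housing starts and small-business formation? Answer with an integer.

The common causes are: export volume (to housing starts via export volume → consumer confidence → tax burden → unemployment rate → housing starts; to small-business formation via export volume → crime rate → small-business formation); interest rate (to housing starts via interest rate → tax burden → unemployment rate → housing starts; to small-business formation via interest rate → crime rate → small-business formation); public transit ridership (to housing starts via public transit ridership → unemployment rate → housing starts; to small-business formation via public transit ridership → crime rate → small-business formation).
Every other variable lacks a causal path to at least one of housing starts and small-business formation.

3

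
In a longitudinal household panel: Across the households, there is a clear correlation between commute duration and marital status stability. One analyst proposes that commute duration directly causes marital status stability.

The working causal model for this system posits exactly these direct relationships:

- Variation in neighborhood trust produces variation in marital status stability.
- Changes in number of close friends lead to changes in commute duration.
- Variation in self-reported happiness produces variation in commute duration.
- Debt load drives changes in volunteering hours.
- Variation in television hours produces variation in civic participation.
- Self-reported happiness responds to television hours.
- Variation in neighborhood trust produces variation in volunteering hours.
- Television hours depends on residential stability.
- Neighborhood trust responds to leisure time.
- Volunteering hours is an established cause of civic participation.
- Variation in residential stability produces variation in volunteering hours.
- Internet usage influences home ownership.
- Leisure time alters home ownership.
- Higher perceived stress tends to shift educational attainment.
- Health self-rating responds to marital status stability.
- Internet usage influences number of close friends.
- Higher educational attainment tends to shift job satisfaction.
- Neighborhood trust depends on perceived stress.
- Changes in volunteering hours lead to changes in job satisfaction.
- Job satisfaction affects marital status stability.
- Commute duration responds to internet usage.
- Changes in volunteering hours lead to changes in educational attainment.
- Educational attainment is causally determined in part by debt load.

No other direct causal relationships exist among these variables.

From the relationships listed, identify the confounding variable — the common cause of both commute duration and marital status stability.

residential stability

Residential stability has a causal path to commute duration (residential stability → television hours → self-reported happiness → commute duration) and a separate causal path to marital status stability (residential stability → volunteering hours → job satisfaction → marital status stability), so it is a common cause of both.
No stated relationship gives commute duration a causal route to marital status stability, so the correlation is explained by the shared upstream cause rather than a direct effect.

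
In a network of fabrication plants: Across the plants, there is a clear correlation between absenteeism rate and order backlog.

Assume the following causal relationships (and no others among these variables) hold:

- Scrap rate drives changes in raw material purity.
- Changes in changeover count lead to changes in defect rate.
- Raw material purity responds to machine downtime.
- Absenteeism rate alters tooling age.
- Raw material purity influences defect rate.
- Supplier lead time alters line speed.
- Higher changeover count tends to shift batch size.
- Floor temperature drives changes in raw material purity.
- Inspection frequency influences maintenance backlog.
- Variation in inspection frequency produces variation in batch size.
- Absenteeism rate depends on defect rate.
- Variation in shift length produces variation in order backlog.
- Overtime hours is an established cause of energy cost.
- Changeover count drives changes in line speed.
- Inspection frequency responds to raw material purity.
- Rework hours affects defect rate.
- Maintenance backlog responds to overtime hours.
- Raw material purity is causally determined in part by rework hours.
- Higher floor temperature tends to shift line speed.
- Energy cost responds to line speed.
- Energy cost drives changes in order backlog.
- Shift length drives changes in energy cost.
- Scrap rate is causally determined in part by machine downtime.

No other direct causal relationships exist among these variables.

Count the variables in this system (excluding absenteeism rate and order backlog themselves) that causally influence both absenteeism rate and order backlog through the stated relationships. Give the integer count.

2

The common causes are: changeover count (to absenteeism rate via changeover count → defect rate → absenteeism rate; to order backlog via changeover count → line speed → energy cost → order backlog); floor temperature (to absenteeism rate via floor temperature → raw material purity → defect rate → absenteeism rate; to order backlog via floor temperature → line speed → energy cost → order backlog).
Every other variable lacks a causal path to at least one of absenteeism rate and order backlog.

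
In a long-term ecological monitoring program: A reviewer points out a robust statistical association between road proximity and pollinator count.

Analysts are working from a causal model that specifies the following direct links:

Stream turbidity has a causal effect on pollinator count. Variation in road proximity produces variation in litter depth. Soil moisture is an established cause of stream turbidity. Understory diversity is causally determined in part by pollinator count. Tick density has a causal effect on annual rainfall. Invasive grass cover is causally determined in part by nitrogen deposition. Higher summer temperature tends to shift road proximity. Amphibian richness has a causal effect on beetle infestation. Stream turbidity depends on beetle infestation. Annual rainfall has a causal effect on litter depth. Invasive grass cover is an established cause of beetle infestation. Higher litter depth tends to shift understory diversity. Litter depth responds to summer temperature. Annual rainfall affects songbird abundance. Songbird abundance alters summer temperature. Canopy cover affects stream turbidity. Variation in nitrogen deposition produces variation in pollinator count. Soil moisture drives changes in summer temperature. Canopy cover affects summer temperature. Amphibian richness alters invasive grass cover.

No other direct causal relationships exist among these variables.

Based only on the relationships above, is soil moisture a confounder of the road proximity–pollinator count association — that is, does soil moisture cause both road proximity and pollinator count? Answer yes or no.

yes

Soil moisture has a causal path to road proximity (soil moisture → summer temperature → road proximity) and to pollinator count (soil moisture → stream turbidity → pollinator count), so it is a common cause of both — a confounder.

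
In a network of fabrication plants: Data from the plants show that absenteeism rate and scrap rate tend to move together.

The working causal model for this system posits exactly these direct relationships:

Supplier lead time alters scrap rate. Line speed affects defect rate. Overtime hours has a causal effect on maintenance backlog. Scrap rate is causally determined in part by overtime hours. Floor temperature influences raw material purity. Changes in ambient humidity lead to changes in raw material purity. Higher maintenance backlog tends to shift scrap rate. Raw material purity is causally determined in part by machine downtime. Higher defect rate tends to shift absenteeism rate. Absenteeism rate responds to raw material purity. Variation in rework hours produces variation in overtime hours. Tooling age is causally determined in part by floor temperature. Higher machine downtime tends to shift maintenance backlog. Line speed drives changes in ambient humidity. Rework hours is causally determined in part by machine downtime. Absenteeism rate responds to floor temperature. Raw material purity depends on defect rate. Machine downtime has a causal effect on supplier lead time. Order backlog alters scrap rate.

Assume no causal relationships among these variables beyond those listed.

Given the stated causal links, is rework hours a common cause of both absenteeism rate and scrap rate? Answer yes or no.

no

Rework hours has no stated causal path to absenteeism rate. A confounder must cause both variables, so rework hours does not qualify.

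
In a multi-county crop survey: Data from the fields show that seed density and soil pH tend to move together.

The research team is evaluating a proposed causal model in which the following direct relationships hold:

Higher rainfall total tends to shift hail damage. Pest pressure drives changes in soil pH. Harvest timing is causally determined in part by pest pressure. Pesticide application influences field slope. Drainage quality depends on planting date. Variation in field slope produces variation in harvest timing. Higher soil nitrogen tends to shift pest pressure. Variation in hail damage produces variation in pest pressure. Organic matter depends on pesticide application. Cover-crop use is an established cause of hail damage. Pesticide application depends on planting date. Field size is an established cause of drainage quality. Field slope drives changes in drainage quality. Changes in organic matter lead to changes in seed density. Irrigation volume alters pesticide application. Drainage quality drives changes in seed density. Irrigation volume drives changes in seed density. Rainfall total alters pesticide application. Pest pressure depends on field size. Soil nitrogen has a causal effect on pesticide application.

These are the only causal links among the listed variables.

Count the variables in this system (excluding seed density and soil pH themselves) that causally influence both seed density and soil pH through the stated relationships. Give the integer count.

The common causes are: field size (to seed density via field size → drainage quality → seed density; to soil pH via field size → pest pressure → soil pH); rainfall total (to seed density via rainfall total → pesticide application → organic matter → seed density; to soil pH via rainfall total → hail damage → pest pressure → soil pH); soil nitrogen (to seed density via soil nitrogen → pesticide application → organic matter → seed density; to soil pH via soil nitrogen → pest pressure → soil pH).
Every other variable lacks a causal path to at least one of seed density and soil pH.

3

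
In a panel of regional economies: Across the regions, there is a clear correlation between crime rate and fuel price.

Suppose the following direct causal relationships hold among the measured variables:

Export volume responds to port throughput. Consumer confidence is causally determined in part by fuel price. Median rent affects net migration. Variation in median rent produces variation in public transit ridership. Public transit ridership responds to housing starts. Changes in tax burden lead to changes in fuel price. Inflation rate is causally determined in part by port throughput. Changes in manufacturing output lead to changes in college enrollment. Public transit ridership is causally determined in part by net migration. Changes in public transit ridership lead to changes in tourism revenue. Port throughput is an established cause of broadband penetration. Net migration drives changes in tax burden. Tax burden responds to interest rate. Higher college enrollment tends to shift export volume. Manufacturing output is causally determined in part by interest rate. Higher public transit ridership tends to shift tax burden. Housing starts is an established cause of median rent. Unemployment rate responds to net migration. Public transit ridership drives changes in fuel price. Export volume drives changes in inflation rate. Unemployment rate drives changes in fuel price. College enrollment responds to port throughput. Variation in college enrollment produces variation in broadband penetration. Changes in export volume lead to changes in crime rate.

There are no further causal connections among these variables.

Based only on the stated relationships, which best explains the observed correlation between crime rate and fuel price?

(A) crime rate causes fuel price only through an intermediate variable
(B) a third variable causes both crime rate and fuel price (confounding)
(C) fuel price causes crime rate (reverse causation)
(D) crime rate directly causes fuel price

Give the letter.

Interest rate causes crime rate (interest rate → manufacturing output → college enrollment → export volume → crime rate) and fuel price (interest rate → tax burden → fuel price) — a common cause creating the correlation.
There is no stated path from crime rate to fuel price or from fuel price to crime rate, so neither direct nor reverse causation applies.

B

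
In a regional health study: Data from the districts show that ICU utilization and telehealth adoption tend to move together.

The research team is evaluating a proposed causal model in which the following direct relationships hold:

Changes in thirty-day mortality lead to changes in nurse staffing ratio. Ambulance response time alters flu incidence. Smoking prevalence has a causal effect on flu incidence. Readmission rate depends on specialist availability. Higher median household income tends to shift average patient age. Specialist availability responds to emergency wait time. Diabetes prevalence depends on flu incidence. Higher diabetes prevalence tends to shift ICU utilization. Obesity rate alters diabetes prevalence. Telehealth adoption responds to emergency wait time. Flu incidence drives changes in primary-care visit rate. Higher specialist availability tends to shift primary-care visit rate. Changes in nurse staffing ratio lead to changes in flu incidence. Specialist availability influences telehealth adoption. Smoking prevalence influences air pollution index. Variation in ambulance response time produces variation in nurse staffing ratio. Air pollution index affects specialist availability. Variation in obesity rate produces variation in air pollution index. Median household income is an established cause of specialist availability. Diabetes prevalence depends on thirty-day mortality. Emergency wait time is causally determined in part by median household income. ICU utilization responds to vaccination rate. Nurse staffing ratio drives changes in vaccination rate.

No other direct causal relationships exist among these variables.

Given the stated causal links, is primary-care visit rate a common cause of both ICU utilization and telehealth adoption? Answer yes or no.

no

Primary-care visit rate has no stated causal path to either ICU utilization or telehealth adoption. A confounder must cause both variables, so primary-care visit rate does not qualify.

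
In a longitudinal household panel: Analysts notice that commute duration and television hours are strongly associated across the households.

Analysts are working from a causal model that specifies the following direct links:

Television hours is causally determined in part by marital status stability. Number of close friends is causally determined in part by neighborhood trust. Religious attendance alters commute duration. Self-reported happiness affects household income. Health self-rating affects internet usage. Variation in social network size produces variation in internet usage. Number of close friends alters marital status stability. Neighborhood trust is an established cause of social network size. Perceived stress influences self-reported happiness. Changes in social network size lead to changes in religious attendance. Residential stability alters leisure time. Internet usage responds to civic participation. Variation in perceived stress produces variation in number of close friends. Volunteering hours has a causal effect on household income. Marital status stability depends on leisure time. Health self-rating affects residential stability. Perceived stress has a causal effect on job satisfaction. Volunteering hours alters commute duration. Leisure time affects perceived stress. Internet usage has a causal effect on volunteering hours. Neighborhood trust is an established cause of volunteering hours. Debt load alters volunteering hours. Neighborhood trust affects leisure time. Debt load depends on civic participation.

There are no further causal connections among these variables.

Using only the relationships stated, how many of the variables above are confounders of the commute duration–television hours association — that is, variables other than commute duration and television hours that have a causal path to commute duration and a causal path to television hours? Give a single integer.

2

The common causes are: health self-rating (to commute duration via health self-rating → internet usage → volunteering hours → commute duration; to television hours via health self-rating → residential stability → leisure time → marital status stability → television hours); neighborhood trust (to commute duration via neighborhood trust → volunteering hours → commute duration; to television hours via neighborhood trust → leisure time → marital status stability → television hours).
Every other variable lacks a causal path to at least one of commute duration and television hours.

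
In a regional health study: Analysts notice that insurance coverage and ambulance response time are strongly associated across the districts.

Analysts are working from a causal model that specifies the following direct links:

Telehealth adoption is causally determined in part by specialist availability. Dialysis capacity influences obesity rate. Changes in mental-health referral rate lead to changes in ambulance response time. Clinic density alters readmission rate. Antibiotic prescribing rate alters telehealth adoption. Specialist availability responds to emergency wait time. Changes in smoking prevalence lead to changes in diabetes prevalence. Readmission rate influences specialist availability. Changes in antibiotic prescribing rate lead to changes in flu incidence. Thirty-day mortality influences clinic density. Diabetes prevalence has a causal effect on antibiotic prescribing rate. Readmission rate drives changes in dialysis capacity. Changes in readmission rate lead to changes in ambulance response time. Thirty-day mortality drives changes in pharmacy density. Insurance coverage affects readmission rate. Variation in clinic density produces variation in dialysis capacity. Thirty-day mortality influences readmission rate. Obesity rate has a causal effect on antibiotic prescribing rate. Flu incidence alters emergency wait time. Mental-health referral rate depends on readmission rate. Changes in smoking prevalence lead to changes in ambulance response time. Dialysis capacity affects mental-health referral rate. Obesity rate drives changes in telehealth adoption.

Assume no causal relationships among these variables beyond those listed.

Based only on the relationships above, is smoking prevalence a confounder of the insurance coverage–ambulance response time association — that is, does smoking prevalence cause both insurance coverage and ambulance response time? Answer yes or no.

no

Smoking prevalence has no stated causal path to insurance coverage. A confounder must cause both variables, so smoking prevalence does not qualify.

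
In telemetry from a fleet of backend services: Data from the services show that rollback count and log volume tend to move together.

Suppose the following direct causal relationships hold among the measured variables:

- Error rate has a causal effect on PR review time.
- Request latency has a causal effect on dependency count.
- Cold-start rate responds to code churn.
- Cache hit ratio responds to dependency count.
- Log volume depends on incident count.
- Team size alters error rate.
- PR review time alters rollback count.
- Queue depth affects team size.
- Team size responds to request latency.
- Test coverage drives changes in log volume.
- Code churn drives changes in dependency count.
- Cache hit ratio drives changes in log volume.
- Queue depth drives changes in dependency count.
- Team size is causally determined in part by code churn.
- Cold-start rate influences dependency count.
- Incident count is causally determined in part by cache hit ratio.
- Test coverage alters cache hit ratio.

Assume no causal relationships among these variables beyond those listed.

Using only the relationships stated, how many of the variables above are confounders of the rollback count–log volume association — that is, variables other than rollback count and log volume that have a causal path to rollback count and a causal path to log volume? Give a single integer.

3

The common causes are: code churn (to rollback count via code churn → team size → error rate → PR review time → rollback count; to log volume via code churn → dependency count → cache hit ratio → log volume); queue depth (to rollback count via queue depth → team size → error rate → PR review time → rollback count; to log volume via queue depth → dependency count → cache hit ratio → log volume); request latency (to rollback count via request latency → team size → error rate → PR review time → rollback count; to log volume via request latency → dependency count → cache hit ratio → log volume).
Every other variable lacks a causal path to at least one of rollback count and log volume.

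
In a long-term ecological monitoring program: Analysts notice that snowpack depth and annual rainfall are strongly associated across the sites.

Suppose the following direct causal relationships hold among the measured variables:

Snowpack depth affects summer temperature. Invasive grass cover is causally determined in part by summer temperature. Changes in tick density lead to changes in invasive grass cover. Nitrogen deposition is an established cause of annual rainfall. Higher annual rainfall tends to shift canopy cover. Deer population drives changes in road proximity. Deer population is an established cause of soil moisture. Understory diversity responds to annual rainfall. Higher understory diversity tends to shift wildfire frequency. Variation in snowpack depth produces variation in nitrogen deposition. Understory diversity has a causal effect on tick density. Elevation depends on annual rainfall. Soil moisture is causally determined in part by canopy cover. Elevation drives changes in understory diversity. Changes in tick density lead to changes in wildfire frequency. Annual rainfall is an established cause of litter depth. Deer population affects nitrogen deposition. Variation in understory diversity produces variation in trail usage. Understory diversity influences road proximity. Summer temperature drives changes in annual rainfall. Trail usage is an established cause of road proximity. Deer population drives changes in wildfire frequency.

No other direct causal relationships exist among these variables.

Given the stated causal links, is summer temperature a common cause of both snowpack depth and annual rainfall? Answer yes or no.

no

Summer temperature has no stated causal path to snowpack depth. A confounder must cause both variables, so summer temperature does not qualify.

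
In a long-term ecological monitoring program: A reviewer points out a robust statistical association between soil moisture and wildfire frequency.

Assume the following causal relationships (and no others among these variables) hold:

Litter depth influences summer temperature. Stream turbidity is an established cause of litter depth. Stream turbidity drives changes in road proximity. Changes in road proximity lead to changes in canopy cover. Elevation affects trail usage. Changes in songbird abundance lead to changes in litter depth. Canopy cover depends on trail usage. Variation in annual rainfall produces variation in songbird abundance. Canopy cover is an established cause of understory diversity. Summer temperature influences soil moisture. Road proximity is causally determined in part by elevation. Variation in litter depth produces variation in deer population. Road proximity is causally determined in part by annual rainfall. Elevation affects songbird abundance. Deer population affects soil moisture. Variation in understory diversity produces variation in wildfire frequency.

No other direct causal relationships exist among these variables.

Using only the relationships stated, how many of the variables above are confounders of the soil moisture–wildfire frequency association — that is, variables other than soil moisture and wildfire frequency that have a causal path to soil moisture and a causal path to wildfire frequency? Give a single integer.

3

The common causes are: annual rainfall (to soil moisture via annual rainfall → songbird abundance → litter depth → deer population → soil moisture; to wildfire frequency via annual rainfall → road proximity → canopy cover → understory diversity → wildfire frequency); elevation (to soil moisture via elevation → songbird abundance → litter depth → deer population → soil moisture; to wildfire frequency via elevation → road proximity → canopy cover → understory diversity → wildfire frequency); stream turbidity (to soil moisture via stream turbidity → litter depth → deer population → soil moisture; to wildfire frequency via stream turbidity → road proximity → canopy cover → understory diversity → wildfire frequency).
Every other variable lacks a causal path to at least one of soil moisture and wildfire frequency.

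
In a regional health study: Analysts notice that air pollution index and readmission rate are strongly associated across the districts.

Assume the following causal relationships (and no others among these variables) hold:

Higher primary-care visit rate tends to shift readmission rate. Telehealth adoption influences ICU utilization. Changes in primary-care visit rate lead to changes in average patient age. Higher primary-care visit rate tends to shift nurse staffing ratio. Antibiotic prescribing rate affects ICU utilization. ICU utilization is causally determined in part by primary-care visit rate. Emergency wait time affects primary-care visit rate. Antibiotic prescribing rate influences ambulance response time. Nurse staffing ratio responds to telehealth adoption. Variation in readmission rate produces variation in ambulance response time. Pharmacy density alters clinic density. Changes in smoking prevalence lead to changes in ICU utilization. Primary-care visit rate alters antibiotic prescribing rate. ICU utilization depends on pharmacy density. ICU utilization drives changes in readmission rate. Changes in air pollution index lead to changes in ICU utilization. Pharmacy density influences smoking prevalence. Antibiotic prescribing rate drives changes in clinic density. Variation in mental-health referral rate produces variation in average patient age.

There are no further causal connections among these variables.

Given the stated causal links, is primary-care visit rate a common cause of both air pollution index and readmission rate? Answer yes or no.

no

Primary-care visit rate has no stated causal path to air pollution index. A confounder must cause both variables, so primary-care visit rate does not qualify.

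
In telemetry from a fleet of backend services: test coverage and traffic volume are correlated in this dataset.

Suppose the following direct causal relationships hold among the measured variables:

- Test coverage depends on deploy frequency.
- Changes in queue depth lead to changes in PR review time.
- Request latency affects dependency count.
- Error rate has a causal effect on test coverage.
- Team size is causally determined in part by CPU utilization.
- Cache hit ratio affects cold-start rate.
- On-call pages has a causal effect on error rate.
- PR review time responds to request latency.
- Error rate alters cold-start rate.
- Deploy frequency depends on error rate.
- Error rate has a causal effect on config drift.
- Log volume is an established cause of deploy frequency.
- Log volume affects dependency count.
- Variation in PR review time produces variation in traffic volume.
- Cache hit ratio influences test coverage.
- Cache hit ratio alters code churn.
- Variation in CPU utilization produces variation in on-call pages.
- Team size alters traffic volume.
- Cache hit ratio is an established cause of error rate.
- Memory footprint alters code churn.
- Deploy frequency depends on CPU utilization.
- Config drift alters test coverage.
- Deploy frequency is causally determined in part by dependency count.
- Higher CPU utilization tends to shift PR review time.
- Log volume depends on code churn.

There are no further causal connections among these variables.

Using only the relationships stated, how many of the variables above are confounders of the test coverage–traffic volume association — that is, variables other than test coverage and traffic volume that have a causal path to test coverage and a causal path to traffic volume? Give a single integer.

2

The common causes are: CPU utilization (to test coverage via CPU utilization → deploy frequency → test coverage; to traffic volume via CPU utilization → PR review time → traffic volume); request latency (to test coverage via request latency → dependency count → deploy frequency → test coverage; to traffic volume via request latency → PR review time → traffic volume).
Every other variable lacks a causal path to at least one of test coverage and traffic volume.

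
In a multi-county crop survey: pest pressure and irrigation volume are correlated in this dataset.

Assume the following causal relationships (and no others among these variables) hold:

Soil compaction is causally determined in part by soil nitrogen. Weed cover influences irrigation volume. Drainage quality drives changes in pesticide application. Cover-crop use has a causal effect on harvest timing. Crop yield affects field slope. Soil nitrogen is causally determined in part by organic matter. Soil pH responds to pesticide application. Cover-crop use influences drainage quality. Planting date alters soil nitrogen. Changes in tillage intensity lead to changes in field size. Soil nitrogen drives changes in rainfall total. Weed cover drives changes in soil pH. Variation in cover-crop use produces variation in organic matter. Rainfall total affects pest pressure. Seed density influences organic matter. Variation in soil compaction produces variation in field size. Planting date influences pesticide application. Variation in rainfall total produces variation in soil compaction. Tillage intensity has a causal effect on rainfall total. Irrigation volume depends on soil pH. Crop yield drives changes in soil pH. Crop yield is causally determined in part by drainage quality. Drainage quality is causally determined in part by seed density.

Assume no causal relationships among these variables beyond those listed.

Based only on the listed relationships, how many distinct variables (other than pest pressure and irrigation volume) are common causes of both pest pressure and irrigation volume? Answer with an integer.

3

The common causes are: cover-crop use (to pest pressure via cover-crop use → organic matter → soil nitrogen → rainfall total → pest pressure; to irrigation volume via cover-crop use → drainage quality → crop yield → soil pH → irrigation volume); planting date (to pest pressure via planting date → soil nitrogen → rainfall total → pest pressure; to irrigation volume via planting date → pesticide application → soil pH → irrigation volume); seed density (to pest pressure via seed density → organic matter → soil nitrogen → rainfall total → pest pressure; to irrigation volume via seed density → drainage quality → crop yield → soil pH → irrigation volume).
Every other variable lacks a causal path to at least one of pest pressure and irrigation volume.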